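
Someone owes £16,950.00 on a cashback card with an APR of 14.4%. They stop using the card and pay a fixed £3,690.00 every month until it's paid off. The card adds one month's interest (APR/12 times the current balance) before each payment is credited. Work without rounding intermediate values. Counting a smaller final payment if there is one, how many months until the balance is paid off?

Monthly rate r = 14.4%/12 = 1.2% = 0.012.
Recurrence: B ← B·(1+r) − £3,690.00.
Month 1: interest £203.40; balance after payment £13,463.40.
Month 2: interest £161.56; balance after payment £9,934.96.
Month 3: interest £119.22; balance after payment £6,364.18.
Month 4: interest £76.37; balance after payment £2,750.55.
Month 5: interest £33.01; balance after payment £0.00.

5 months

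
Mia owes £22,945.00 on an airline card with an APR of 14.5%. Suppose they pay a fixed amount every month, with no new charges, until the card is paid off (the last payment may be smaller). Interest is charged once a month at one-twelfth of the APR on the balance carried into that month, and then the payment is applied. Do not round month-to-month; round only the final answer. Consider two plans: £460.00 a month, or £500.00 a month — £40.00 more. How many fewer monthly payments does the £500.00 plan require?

Monthly rate r = 14.5%/12 = 1.20833% = 0.0120833.
At £460.00/mo: n = ⌈−ln(1 − rB₀/P)/ln(1+r)⌉ = 77 payments (last £394.41); total interest = total paid − £22,945.00 = £12,409.41.
At £500.00/mo: 68 payments (last £160.35); total interest £10,715.35.
Payments saved = 77 − 68 = 9.

9 fewer payments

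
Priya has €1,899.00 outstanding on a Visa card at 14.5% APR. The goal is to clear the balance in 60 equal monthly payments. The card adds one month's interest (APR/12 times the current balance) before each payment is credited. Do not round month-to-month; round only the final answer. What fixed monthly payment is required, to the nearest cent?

Monthly rate r = 14.5%/12 = 1.20833% = 0.0120833.
Level-payment amortization: P = B₀·r / (1 − (1+r)^(−n)) = 1899.00·0.0120833 / (1 − 1.01208^(−60)).
Denominator 1 − (1+r)^(−60) = 0.513566346.
P = 22.9462 / 0.513566346 ≈ 44.68.

€44.68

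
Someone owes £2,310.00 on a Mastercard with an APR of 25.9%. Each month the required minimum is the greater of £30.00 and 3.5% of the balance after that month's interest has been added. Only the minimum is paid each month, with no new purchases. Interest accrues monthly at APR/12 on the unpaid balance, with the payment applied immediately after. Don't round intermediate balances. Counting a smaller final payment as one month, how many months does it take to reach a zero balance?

115 months

Monthly rate r = 25.9%/12 = 2.15833% = 0.0215833.
While 3.5% of the post-interest balance exceeds £30.00, each month B ← (B·(1+r))·(1 − 0.035), i.e. B shrinks by the factor (1+r)·0.965 = 0.98583.
This holds for months 1–71. Entering month 72 the balance is £838.48; 3.5% of the post-interest balance is now below £30.00, so the flat £30.00 minimum applies from here.
From month 72 a fixed £30.00 at rate r clears £838.48 in 44 more payments. Total: 71 + 44 = 115 months.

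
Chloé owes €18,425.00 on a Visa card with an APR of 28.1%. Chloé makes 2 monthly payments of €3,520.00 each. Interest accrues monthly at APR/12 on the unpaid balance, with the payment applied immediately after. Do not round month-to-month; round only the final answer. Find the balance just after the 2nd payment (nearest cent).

€12,175.58

Monthly rate r = 28.1%/12 = 2.34167% = 0.0234167.
Each month: B ← B·(1+r) − €3,520.00.
Month 1: interest €431.45; balance after payment €15,336.45.
Month 2: interest €359.13; balance after payment €12,175.58.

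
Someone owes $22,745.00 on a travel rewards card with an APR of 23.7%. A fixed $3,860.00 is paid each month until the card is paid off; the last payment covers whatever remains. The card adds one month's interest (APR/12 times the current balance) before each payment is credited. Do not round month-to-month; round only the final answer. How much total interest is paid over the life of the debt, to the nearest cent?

Monthly rate r = 23.7%/12 = 1.975% = 0.01975.
Payoff takes n = ⌈−ln(1 − rB₀/P)/ln(1+r)⌉ = ⌈6.326⌉ = 7 payments; the last is $1,267.38.
Total paid = 6·$3,860.00 + $1,267.38 = $24,427.38.
Total interest = total paid − principal = $24,427.38 − $22,745.00 = $1,682.38.

$1,682.38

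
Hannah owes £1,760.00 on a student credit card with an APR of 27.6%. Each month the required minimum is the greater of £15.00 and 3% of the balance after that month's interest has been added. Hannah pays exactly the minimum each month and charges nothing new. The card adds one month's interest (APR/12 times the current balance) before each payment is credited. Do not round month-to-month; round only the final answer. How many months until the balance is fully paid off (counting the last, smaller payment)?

Monthly rate r = 27.6%/12 = 2.3% = 0.023.
While 3% of the post-interest balance exceeds £15.00, each month B ← (B·(1+r))·(1 − 0.03), i.e. B shrinks by the factor (1+r)·0.97 = 0.99231.
This holds for months 1–166. Entering month 167 the balance is £488.63; 3% of the post-interest balance is now below £15.00, so the flat £15.00 minimum applies from here.
From month 167 a fixed £15.00 at rate r clears £488.63 in 61 more payments. Total: 166 + 61 = 227 months.

227 months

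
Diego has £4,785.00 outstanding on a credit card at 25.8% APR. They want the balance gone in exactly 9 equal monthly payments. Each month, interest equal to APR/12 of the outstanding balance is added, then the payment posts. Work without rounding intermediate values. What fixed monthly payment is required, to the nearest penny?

Monthly rate r = 25.8%/12 = 2.15% = 0.0215.
Level-payment amortization: P = B₀·r / (1 − (1+r)^(−n)) = 4785.00·0.0215 / (1 − 1.0215^(−9)).
Denominator 1 − (1+r)^(−9) = 0.174238442.
P = 102.878 / 0.174238442 ≈ 590.44.

£590.44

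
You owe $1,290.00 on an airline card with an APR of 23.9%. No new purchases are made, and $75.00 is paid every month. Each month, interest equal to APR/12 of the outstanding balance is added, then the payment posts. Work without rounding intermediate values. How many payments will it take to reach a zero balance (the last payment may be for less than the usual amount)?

Monthly rate r = 23.9%/12 = 1.99167% = 0.0199167.
Recurrence: B ← B·(1+r) − $75.00.
Month 1: interest $25.69; balance after payment $1,240.69.
Month 2: interest $24.71; balance after payment $1,190.40.
Closed form: n = −ln(1 − rB₀/P)/ln(1+r) = −ln(0.65743)/ln(1.01992) ≈ 21.267, so the balance reaches zero during payment 22.

22 months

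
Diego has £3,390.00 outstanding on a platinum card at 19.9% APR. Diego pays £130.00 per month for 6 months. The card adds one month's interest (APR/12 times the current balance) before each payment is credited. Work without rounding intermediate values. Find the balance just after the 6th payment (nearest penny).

£2,928.54

Monthly rate r = 19.9%/12 = 1.65833% = 0.0165833.
Each month: B ← B·(1+r) − £130.00.
Month 1: interest £56.22; balance after payment £3,316.22.
Month 2: interest £54.99; balance after payment £3,241.21.
Month 3: interest £53.75; balance after payment £3,164.96.
Month 4: interest £52.49; balance after payment £3,087.45.
Month 5: interest £51.20; balance after payment £3,008.65.
Month 6: interest £49.89; balance after payment £2,928.54.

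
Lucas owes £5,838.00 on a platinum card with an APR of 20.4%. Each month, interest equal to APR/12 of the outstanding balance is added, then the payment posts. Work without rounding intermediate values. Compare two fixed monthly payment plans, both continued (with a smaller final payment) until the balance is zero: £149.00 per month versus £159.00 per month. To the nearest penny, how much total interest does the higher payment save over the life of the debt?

Monthly rate r = 20.4%/12 = 1.7% = 0.017.
At £149.00/mo: n = ⌈−ln(1 − rB₀/P)/ln(1+r)⌉ = 66 payments (last £10.18); total interest = total paid − £5,838.00 = £3,857.18.
At £159.00/mo: 59 payments (last £9.08); total interest £3,393.08.
Interest saved = £3,857.18 − £3,393.08 = £464.10.

£464.10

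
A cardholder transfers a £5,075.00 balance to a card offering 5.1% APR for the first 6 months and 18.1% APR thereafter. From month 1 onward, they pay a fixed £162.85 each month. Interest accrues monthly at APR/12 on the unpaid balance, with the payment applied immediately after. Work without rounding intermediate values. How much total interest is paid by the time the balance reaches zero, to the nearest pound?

£1,292

Promo months 1–6 at r₀ = 5.1%/12 = 0.00425; months 7+ at r₁ = 18.1%/12 = 0.0150833.
After month 6: iterate B ← B·(1+r₀) − £162.85 for 6 months → £4,218.25.
Then at r₁ with £162.85/mo: n₂ = −ln(1 − r₁·B/P)/ln(1+r₁) ≈ 33.09 → 34 more payments.
Total paid = 39·£162.85 + £15.44 = £6,366.59; interest = £6,366.59 − £5,075.00 = £1,291.59.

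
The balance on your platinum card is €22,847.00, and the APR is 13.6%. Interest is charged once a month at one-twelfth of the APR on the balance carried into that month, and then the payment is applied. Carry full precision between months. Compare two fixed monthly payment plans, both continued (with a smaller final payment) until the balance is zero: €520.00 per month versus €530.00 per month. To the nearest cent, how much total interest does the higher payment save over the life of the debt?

€260.14

Monthly rate r = 13.6%/12 = 1.13333% = 0.0113333.
At €520.00/mo: n = ⌈−ln(1 − rB₀/P)/ln(1+r)⌉ = 62 payments (last €74.43); total interest = total paid − €22,847.00 = €8,947.43.
At €530.00/mo: 60 payments (last €264.29); total interest €8,687.29.
Interest saved = €8,947.43 − €8,687.29 = €260.14.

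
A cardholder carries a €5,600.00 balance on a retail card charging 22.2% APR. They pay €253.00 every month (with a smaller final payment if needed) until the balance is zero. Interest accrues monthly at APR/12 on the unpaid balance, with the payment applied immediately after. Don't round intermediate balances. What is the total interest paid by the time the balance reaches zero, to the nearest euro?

Monthly rate r = 22.2%/12 = 1.85% = 0.0185.
Payoff takes n = ⌈−ln(1 − rB₀/P)/ln(1+r)⌉ = ⌈28.736⌉ = 29 payments; the last is €186.71.
Total paid = 28·€253.00 + €186.71 = €7,270.71.
Total interest = total paid − principal = €7,270.71 − €5,600.00 = €1,670.71.

€1,671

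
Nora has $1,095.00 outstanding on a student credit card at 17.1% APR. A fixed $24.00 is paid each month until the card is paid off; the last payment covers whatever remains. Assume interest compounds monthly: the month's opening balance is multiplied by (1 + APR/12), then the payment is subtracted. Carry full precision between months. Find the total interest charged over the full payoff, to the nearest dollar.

$686

Monthly rate r = 17.1%/12 = 1.425% = 0.01425.
Payoff takes n = ⌈−ln(1 − rB₀/P)/ln(1+r)⌉ = ⌈74.227⌉ = 75 payments; the last is $5.48.
Total paid = 74·$24.00 + $5.48 = $1,781.48.
Total interest = total paid − principal = $1,781.48 − $1,095.00 = $686.48.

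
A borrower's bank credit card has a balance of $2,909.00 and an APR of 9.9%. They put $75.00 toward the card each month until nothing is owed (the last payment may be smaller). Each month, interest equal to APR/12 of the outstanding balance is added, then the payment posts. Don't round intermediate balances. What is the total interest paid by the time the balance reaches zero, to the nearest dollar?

$611

Monthly rate r = 9.9%/12 = 0.825% = 0.00825.
Payoff takes n = ⌈−ln(1 − rB₀/P)/ln(1+r)⌉ = ⌈46.938⌉ = 47 payments; the last is $70.35.
Total paid = 46·$75.00 + $70.35 = $3,520.35.
Total interest = total paid − principal = $3,520.35 − $2,909.00 = $611.35.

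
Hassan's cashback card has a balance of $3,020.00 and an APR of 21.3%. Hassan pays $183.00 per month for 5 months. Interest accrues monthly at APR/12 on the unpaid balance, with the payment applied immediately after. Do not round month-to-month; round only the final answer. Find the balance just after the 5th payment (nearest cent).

$2,349.65

Monthly rate r = 21.3%/12 = 1.775% = 0.01775.
Each month: B ← B·(1+r) − $183.00.
Month 1: interest $53.61; balance after payment $2,890.61.
Month 2: interest $51.31; balance after payment $2,758.91.
Month 3: interest $48.97; balance after payment $2,624.88.
Month 4: interest $46.59; balance after payment $2,488.48.
Month 5: interest $44.17; balance after payment $2,349.65.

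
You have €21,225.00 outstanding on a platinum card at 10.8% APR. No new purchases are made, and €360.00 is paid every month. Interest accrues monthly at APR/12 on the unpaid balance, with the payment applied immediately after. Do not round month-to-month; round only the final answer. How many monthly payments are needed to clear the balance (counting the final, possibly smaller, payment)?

85 payments

Monthly rate r = 10.8%/12 = 0.9% = 0.009.
Recurrence: B ← B·(1+r) − €360.00.
Month 1: interest €191.03; balance after payment €21,056.03.
Month 2: interest €189.50; balance after payment €20,885.53.
Closed form: n = −ln(1 − rB₀/P)/ln(1+r) = −ln(0.46937)/ln(1.009) ≈ 84.417, so the balance reaches zero during payment 85.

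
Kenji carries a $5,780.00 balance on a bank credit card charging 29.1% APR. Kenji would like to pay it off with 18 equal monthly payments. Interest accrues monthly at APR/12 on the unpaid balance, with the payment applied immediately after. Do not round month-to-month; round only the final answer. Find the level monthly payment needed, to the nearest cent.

$400.09

Monthly rate r = 29.1%/12 = 2.425% = 0.02425.
Level-payment amortization: P = B₀·r / (1 − (1+r)^(−n)) = 5780.00·0.02425 / (1 − 1.02425^(−18)).
Denominator 1 − (1+r)^(−18) = 0.350330479.
P = 140.165 / 0.350330479 ≈ 400.09.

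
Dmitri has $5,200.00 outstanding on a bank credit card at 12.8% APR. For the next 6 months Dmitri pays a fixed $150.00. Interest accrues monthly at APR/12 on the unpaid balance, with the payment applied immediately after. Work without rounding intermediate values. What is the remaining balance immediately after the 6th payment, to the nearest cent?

$4,617.46

Monthly rate r = 12.8%/12 = 1.06667% = 0.0106667.
Each month: B ← B·(1+r) − $150.00.
Month 1: interest $55.47; balance after payment $5,105.47.
Month 2: interest $54.46; balance after payment $5,009.92.
Month 3: interest $53.44; balance after payment $4,913.36.
Month 4: interest $52.41; balance after payment $4,815.77.
Month 5: interest $51.37; balance after payment $4,717.14.
Month 6: interest $50.32; balance after payment $4,617.46.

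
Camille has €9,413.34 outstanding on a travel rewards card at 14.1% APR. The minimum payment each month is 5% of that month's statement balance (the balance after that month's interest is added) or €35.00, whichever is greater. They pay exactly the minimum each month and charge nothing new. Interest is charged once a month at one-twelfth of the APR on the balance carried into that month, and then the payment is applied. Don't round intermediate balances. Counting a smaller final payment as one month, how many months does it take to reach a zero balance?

89 months

Monthly rate r = 14.1%/12 = 1.175% = 0.01175.
While 5% of the post-interest balance exceeds €35.00, each month B ← (B·(1+r))·(1 − 0.05), i.e. B shrinks by the factor (1+r)·0.95 = 0.96116.
This holds for months 1–66. Entering month 67 the balance is €689.18; 5% of the post-interest balance is now below €35.00, so the flat €35.00 minimum applies from here.
From month 67 a fixed €35.00 at rate r clears €689.18 in 23 more payments. Total: 66 + 23 = 89 months.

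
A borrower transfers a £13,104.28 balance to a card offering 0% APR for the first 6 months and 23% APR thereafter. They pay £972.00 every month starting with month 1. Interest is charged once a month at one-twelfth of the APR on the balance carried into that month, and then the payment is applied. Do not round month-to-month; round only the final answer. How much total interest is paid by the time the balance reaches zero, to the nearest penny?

£653.52

Promo months 1–6 at r₀ = 0%/12 = 0; months 7+ at r₁ = 23%/12 = 0.0191667.
After month 6 (no interest yet): B = £13,104.28 − 6·£972.00 = £7,272.28.
Then at r₁ with £972.00/mo: n₂ = −ln(1 − r₁·B/P)/ln(1+r₁) ≈ 8.15 → 9 more payments.
Total paid = 14·£972.00 + £149.80 = £13,757.80; interest = £13,757.80 − £13,104.28 = £653.52.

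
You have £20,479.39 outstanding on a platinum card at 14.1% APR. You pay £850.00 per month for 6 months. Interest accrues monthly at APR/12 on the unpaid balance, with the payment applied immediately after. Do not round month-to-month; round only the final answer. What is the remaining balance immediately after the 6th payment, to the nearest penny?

£16,714.09

Monthly rate r = 14.1%/12 = 1.175% = 0.01175.
Each month: B ← B·(1+r) − £850.00.
Month 1: interest £240.63; balance after payment £19,870.02.
Month 2: interest £233.47; balance after payment £19,253.50.
Month 3: interest £226.23; balance after payment £18,629.72.
Month 4: interest £218.90; balance after payment £17,998.62.
Month 5: interest £211.48; balance after payment £17,360.11.
Month 6: interest £203.98; balance after payment £16,714.09.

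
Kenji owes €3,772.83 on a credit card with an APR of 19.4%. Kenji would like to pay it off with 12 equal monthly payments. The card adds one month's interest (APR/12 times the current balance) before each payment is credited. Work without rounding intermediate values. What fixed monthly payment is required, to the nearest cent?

€348.41

Monthly rate r = 19.4%/12 = 1.61667% = 0.0161667.
Level-payment amortization: P = B₀·r / (1 − (1+r)^(−n)) = 3772.83·0.0161667 / (1 − 1.01617^(−12)).
Denominator 1 − (1+r)^(−12) = 0.175063225.
P = 60.9941 / 0.175063225 ≈ 348.41.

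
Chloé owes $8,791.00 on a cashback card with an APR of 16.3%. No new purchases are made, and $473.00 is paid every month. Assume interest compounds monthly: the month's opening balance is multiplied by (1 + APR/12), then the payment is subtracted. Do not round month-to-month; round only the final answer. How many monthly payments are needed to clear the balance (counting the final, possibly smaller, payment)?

22 payments

Monthly rate r = 16.3%/12 = 1.35833% = 0.0135833.
Recurrence: B ← B·(1+r) − $473.00.
Month 1: interest $119.41; balance after payment $8,437.41.
Month 2: interest $114.61; balance after payment $8,079.02.
Closed form: n = −ln(1 − rB₀/P)/ln(1+r) = −ln(0.74755)/ln(1.01358) ≈ 21.566, so the balance reaches zero during payment 22.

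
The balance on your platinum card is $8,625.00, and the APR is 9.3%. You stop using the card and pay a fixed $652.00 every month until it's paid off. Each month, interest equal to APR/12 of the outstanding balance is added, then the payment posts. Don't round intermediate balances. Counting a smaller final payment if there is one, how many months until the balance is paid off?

15 payments

Monthly rate r = 9.3%/12 = 0.775% = 0.00775.
Recurrence: B ← B·(1+r) − $652.00.
Month 1: interest $66.84; balance after payment $8,039.84.
Month 2: interest $62.31; balance after payment $7,450.15.
Closed form: n = −ln(1 − rB₀/P)/ln(1+r) = −ln(0.89748)/ln(1.00775) ≈ 14.011, so the balance reaches zero during payment 15.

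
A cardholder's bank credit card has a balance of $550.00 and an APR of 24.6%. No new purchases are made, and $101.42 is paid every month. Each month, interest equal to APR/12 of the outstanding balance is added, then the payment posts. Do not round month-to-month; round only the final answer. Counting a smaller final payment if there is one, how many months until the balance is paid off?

Monthly rate r = 24.6%/12 = 2.05% = 0.0205.
Recurrence: B ← B·(1+r) − $101.42.
Month 1: interest $11.28; balance after payment $459.85.
Month 2: interest $9.43; balance after payment $367.86.
Month 3: interest $7.54; balance after payment $273.98.
Month 4: interest $5.62; balance after payment $178.18.
Month 5: interest $3.65; balance after payment $80.41.
Month 6: interest $1.65; balance after payment $0.00.

6 payments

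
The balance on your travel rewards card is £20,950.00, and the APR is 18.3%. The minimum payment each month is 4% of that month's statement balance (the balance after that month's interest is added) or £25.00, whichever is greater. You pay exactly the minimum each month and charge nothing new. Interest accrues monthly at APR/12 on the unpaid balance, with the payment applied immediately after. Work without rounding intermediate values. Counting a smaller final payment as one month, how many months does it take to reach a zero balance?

Monthly rate r = 18.3%/12 = 1.525% = 0.01525.
While 4% of the post-interest balance exceeds £25.00, each month B ← (B·(1+r))·(1 − 0.04), i.e. B shrinks by the factor (1+r)·0.96 = 0.97464.
This holds for months 1–138. Entering month 139 the balance is £604.91; 4% of the post-interest balance is now below £25.00, so the flat £25.00 minimum applies from here.
From month 139 a fixed £25.00 at rate r clears £604.91 in 31 more payments. Total: 138 + 31 = 169 months.

169 months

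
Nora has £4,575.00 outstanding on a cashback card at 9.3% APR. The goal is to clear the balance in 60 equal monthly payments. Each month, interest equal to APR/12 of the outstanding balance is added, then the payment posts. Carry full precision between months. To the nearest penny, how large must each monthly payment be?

Monthly rate r = 9.3%/12 = 0.775% = 0.00775.
Level-payment amortization: P = B₀·r / (1 − (1+r)^(−n)) = 4575.00·0.00775 / (1 − 1.00775^(−60)).
Denominator 1 − (1+r)^(−60) = 0.370737878.
P = 35.4563 / 0.370737878 ≈ 95.64.

£95.64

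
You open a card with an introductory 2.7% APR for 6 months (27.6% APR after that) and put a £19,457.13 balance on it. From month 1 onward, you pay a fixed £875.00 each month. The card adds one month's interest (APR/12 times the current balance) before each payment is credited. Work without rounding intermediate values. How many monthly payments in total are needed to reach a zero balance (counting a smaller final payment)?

27 months

Promo months 1–6 at r₀ = 2.7%/12 = 0.00225; months 7+ at r₁ = 27.6%/12 = 0.023.
After month 6: iterate B ← B·(1+r₀) − £875.00 for 6 months → £14,441.66.
Then at r₁ with £875.00/mo: n₂ = −ln(1 − r₁·B/P)/ln(1+r₁) ≈ 20.99 → 21 more payments.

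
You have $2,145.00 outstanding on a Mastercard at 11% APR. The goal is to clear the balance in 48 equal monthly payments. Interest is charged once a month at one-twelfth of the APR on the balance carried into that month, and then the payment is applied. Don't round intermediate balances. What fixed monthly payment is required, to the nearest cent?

Monthly rate r = 11%/12 = 0.916667% = 0.00916667.
Level-payment amortization: P = B₀·r / (1 − (1+r)^(−n)) = 2145.00·0.00916667 / (1 − 1.00917^(−48)).
Denominator 1 − (1+r)^(−48) = 0.35467136.
P = 19.6625 / 0.35467136 ≈ 55.44.

$55.44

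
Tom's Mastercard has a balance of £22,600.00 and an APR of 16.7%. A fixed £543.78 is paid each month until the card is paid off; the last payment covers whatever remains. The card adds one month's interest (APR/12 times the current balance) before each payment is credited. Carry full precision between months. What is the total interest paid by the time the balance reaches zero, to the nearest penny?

£11,382.41

Monthly rate r = 16.7%/12 = 1.39167% = 0.0139167.
Payoff takes n = ⌈−ln(1 − rB₀/P)/ln(1+r)⌉ = ⌈62.491⌉ = 63 payments; the last is £268.05.
Total paid = 62·£543.78 + £268.05 = £33,982.41.
Total interest = total paid − principal = £33,982.41 − £22,600.00 = £11,382.41.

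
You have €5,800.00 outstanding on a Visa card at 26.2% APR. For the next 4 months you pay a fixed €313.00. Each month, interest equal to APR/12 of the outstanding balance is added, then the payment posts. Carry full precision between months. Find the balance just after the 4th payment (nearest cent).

€5,029.76

Monthly rate r = 26.2%/12 = 2.18333% = 0.0218333.
Each month: B ← B·(1+r) − €313.00.
Month 1: interest €126.63; balance after payment €5,613.63.
Month 2: interest €122.56; balance after payment €5,423.20.
Month 3: interest €118.41; balance after payment €5,228.60.
Month 4: interest €114.16; balance after payment €5,029.76.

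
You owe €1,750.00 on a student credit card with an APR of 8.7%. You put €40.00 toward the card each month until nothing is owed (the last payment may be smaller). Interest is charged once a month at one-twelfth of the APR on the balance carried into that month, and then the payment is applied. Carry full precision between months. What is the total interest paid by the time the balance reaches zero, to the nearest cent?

Monthly rate r = 8.7%/12 = 0.725% = 0.00725.
Payoff takes n = ⌈−ln(1 − rB₀/P)/ln(1+r)⌉ = ⌈52.816⌉ = 53 payments; the last is €32.66.
Total paid = 52·€40.00 + €32.66 = €2,112.66.
Total interest = total paid − principal = €2,112.66 − €1,750.00 = €362.66.

€362.66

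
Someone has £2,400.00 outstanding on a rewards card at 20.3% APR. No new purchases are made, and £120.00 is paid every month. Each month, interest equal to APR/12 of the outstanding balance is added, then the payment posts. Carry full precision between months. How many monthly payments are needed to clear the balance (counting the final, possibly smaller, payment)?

Monthly rate r = 20.3%/12 = 1.69167% = 0.0169167.
Recurrence: B ← B·(1+r) − £120.00.
Month 1: interest £40.60; balance after payment £2,320.60.
Month 2: interest £39.26; balance after payment £2,239.86.
Closed form: n = −ln(1 − rB₀/P)/ln(1+r) = −ln(0.66167)/ln(1.01692) ≈ 24.619, so the balance reaches zero during payment 25.

25 months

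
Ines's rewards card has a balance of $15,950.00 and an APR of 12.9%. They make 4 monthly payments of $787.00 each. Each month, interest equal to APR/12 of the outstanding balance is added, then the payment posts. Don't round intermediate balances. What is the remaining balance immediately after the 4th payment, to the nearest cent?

Monthly rate r = 12.9%/12 = 1.075% = 0.01075.
Each month: B ← B·(1+r) − $787.00.
Month 1: interest $171.46; balance after payment $15,334.46.
Month 2: interest $164.85; balance after payment $14,712.31.
Month 3: interest $158.16; balance after payment $14,083.47.
Month 4: interest $151.40; balance after payment $13,447.86.

$13,447.86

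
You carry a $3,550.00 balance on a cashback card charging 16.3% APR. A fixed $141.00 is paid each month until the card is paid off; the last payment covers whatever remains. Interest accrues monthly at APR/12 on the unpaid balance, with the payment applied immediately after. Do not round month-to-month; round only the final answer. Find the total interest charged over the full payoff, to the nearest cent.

$824.04

Monthly rate r = 16.3%/12 = 1.35833% = 0.0135833.
Payoff takes n = ⌈−ln(1 − rB₀/P)/ln(1+r)⌉ = ⌈31.021⌉ = 32 payments; the last is $3.04.
Total paid = 31·$141.00 + $3.04 = $4,374.04.
Total interest = total paid − principal = $4,374.04 − $3,550.00 = $824.04.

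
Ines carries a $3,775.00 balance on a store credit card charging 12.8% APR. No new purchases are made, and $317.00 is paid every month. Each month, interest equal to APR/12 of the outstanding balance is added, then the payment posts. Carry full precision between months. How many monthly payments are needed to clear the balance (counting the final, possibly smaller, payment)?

Monthly rate r = 12.8%/12 = 1.06667% = 0.0106667.
Recurrence: B ← B·(1+r) − $317.00.
Month 1: interest $40.27; balance after payment $3,498.27.
Month 2: interest $37.31; balance after payment $3,218.58.
Closed form: n = −ln(1 − rB₀/P)/ln(1+r) = −ln(0.87298)/ln(1.01067) ≈ 12.803, so the balance reaches zero during payment 13.

13 payments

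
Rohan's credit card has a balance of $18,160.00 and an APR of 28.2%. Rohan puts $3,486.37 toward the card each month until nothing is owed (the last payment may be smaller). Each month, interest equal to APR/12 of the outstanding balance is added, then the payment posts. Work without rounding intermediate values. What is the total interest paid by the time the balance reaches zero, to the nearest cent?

$1,447.65

Monthly rate r = 28.2%/12 = 2.35% = 0.0235.
Payoff takes n = ⌈−ln(1 − rB₀/P)/ln(1+r)⌉ = ⌈5.621⌉ = 6 payments; the last is $2,175.80.
Total paid = 5·$3,486.37 + $2,175.80 = $19,607.65.
Total interest = total paid − principal = $19,607.65 − $18,160.00 = $1,447.65.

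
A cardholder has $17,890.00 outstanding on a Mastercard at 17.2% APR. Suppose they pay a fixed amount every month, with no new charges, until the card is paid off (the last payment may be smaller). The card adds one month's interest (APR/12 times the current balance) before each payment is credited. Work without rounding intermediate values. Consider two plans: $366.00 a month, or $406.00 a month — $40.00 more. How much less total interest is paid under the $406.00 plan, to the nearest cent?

$2,529.01

Monthly rate r = 17.2%/12 = 1.43333% = 0.0143333.
At $366.00/mo: n = ⌈−ln(1 − rB₀/P)/ln(1+r)⌉ = 85 payments (last $271.97); total interest = total paid − $17,890.00 = $13,125.97.
At $406.00/mo: 71 payments (last $66.96); total interest $10,596.96.
Interest saved = $13,125.97 − $10,596.96 = $2,529.01.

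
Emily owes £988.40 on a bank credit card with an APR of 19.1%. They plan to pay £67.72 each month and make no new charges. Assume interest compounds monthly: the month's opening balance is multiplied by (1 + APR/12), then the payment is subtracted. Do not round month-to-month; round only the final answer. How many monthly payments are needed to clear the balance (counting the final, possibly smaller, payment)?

17 months

Monthly rate r = 19.1%/12 = 1.59167% = 0.0159167.
Recurrence: B ← B·(1+r) − £67.72.
Month 1: interest £15.73; balance after payment £936.41.
Month 2: interest £14.90; balance after payment £883.60.
Closed form: n = −ln(1 − rB₀/P)/ln(1+r) = −ln(0.76769)/ln(1.01592) ≈ 16.741, so the balance reaches zero during payment 17.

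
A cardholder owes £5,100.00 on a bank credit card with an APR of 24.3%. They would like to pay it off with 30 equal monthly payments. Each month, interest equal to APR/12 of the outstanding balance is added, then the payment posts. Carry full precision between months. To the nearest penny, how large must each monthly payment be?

Monthly rate r = 24.3%/12 = 2.025% = 0.02025.
Level-payment amortization: P = B₀·r / (1 − (1+r)^(−n)) = 5100.00·0.02025 / (1 − 1.02025^(−30)).
Denominator 1 − (1+r)^(−30) = 0.451973074.
P = 103.275 / 0.451973074 ≈ 228.50.

£228.50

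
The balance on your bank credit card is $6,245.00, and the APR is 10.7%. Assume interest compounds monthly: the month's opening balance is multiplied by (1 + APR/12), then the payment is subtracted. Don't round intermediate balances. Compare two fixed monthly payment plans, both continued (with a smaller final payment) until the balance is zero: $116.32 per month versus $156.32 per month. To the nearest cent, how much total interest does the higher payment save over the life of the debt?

Monthly rate r = 10.7%/12 = 0.891667% = 0.00891667.
At $116.32/mo: n = ⌈−ln(1 − rB₀/P)/ln(1+r)⌉ = 74 payments (last $45.12); total interest = total paid − $6,245.00 = $2,291.48.
At $156.32/mo: 50 payments (last $95.62); total interest $1,510.30.
Interest saved = $2,291.48 − $1,510.30 = $781.18.

$781.18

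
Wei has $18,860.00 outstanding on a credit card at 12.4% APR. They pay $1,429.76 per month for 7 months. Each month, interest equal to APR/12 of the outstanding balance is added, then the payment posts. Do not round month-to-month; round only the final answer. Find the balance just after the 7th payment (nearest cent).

$9,943.26

Monthly rate r = 12.4%/12 = 1.03333% = 0.0103333.
Each month: B ← B·(1+r) − $1,429.76.
Month 1: interest $194.89; balance after payment $17,625.13.
Month 2: interest $182.13; balance after payment $16,377.49.
Month 3: interest $169.23; balance after payment $15,116.97.
Month 4: interest $156.21; balance after payment $13,843.42.
Month 5: interest $143.05; balance after payment $12,556.70.
Month 6: interest $129.75; balance after payment $11,256.70.
Month 7: interest $116.32; balance after payment $9,943.26.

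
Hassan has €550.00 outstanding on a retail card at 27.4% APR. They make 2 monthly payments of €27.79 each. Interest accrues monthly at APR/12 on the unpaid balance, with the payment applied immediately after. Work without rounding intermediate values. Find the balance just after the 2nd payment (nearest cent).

Monthly rate r = 27.4%/12 = 2.28333% = 0.0228333.
Each month: B ← B·(1+r) − €27.79.
Month 1: interest €12.56; balance after payment €534.77.
Month 2: interest €12.21; balance after payment €519.19.

€519.19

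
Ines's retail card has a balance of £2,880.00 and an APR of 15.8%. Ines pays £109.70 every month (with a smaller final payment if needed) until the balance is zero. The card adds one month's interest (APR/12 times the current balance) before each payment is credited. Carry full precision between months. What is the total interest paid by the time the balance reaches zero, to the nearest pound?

Monthly rate r = 15.8%/12 = 1.31667% = 0.0131667.
Payoff takes n = ⌈−ln(1 − rB₀/P)/ln(1+r)⌉ = ⌈32.425⌉ = 33 payments; the last is £46.80.
Total paid = 32·£109.70 + £46.80 = £3,557.20.
Total interest = total paid − principal = £3,557.20 − £2,880.00 = £677.20.

£677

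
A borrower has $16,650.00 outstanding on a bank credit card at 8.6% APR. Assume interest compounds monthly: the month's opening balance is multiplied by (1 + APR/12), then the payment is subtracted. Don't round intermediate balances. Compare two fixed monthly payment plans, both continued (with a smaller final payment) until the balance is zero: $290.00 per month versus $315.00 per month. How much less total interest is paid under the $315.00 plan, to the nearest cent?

Monthly rate r = 8.6%/12 = 0.716667% = 0.00716667.
At $290.00/mo: n = ⌈−ln(1 − rB₀/P)/ln(1+r)⌉ = 75 payments (last $68.32); total interest = total paid − $16,650.00 = $4,878.32.
At $315.00/mo: 67 payments (last $212.17); total interest $4,352.17.
Interest saved = $4,878.32 − $4,352.17 = $526.15.

$526.15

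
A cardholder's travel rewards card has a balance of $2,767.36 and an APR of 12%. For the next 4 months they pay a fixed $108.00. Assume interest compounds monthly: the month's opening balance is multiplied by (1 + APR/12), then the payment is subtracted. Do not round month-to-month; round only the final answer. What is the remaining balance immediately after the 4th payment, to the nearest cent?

$2,441.20

Monthly rate r = 12%/12 = 1% = 0.01.
Each month: B ← B·(1+r) − $108.00.
Month 1: interest $27.67; balance after payment $2,687.03.
Month 2: interest $26.87; balance after payment $2,605.90.
Month 3: interest $26.06; balance after payment $2,523.96.
Month 4: interest $25.24; balance after payment $2,441.20.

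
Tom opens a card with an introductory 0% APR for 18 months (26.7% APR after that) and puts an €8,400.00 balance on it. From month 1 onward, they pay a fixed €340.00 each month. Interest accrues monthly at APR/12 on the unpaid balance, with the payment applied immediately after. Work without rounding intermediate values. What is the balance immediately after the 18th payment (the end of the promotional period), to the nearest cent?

Promo months 1–18 at r₀ = 0%/12 = 0; months 19+ at r₁ = 26.7%/12 = 0.02225.
After month 18 (no interest yet): B = €8,400.00 − 18·€340.00 = €2,280.00.

€2,280.00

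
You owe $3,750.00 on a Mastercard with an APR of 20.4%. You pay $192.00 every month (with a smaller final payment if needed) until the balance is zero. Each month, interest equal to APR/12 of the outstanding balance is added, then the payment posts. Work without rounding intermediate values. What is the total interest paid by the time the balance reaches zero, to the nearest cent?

Monthly rate r = 20.4%/12 = 1.7% = 0.017.
Payoff takes n = ⌈−ln(1 − rB₀/P)/ln(1+r)⌉ = ⌈23.937⌉ = 24 payments; the last is $180.06.
Total paid = 23·$192.00 + $180.06 = $4,596.06.
Total interest = total paid − principal = $4,596.06 − $3,750.00 = $846.06.

$846.06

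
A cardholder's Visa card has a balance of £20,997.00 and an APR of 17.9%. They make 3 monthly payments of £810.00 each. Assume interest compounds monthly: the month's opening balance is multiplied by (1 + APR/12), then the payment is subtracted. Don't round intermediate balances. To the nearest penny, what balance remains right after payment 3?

Monthly rate r = 17.9%/12 = 1.49167% = 0.0149167.
Each month: B ← B·(1+r) − £810.00.
Month 1: interest £313.21; balance after payment £20,500.21.
Month 2: interest £305.79; balance after payment £19,996.00.
Month 3: interest £298.27; balance after payment £19,484.27.

£19,484.27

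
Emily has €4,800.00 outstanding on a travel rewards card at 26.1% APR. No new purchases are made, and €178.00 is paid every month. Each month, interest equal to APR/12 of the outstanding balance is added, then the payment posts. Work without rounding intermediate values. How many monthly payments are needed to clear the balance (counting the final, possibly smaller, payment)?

42 months

Monthly rate r = 26.1%/12 = 2.175% = 0.02175.
Recurrence: B ← B·(1+r) − €178.00.
Month 1: interest €104.40; balance after payment €4,726.40.
Month 2: interest €102.80; balance after payment €4,651.20.
Closed form: n = −ln(1 − rB₀/P)/ln(1+r) = −ln(0.41348)/ln(1.02175) ≈ 41.044, so the balance reaches zero during payment 42.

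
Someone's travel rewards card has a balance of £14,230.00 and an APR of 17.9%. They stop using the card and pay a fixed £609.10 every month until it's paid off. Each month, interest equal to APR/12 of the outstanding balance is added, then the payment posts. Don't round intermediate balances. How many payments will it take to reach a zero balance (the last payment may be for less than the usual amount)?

Monthly rate r = 17.9%/12 = 1.49167% = 0.0149167.
Recurrence: B ← B·(1+r) − £609.10.
Month 1: interest £212.26; balance after payment £13,833.16.
Month 2: interest £206.34; balance after payment £13,430.41.
Closed form: n = −ln(1 − rB₀/P)/ln(1+r) = −ln(0.65151)/ln(1.01492) ≈ 28.937, so the balance reaches zero during payment 29.

29 payments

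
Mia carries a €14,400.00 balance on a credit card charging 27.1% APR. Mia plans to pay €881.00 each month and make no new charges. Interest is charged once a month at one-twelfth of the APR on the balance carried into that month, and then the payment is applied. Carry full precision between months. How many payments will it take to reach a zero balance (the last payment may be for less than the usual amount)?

Monthly rate r = 27.1%/12 = 2.25833% = 0.0225833.
Recurrence: B ← B·(1+r) − €881.00.
Month 1: interest €325.20; balance after payment €13,844.20.
Month 2: interest €312.65; balance after payment €13,275.85.
Closed form: n = −ln(1 − rB₀/P)/ln(1+r) = −ln(0.63087)/ln(1.02258) ≈ 20.627, so the balance reaches zero during payment 21.

21 payments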